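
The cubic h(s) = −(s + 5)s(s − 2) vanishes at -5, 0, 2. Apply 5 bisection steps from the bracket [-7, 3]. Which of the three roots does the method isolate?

h(-2) = -24 < 0, so the root lies in [-7, -2]
h(-4.5) = -14.625 < 0, so the root lies in [-7, -4.5]
h(-5.75) = 33.421875 > 0, so the root lies in [-5.75, -4.5]
h(-5.125) = 4.5645 > 0, so the root lies in [-5.125, -4.5]
h(-4.8125) = -6.1472 < 0, so the root lies in [-5.125, -4.8125]

-5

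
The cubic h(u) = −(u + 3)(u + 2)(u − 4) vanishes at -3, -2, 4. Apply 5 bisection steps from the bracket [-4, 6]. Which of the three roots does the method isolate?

m = 1, h(m) = 36 (+); new bracket [1, 6]
m = 3.5, h(m) = 17.875 (+); new bracket [3.5, 6]
m = 4.75, h(m) = -39.234375 (−); new bracket [3.5, 4.75]
m = 4.125, h(m) = -5.4551 (−); new bracket [3.5, 4.125]
m = 3.8125, h(m) = 7.4246 (+); new bracket [3.8125, 4.125]

4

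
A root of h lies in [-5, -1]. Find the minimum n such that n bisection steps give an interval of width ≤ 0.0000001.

26

Width after n steps is 4/2^n. Need 2^n ≥ 4/0.0000001 = 40000000.
2^25 = 33554432 < 40000000 ≤ 2^26 = 67108864, so n = 26.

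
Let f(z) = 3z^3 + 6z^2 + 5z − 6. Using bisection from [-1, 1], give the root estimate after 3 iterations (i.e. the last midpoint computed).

0.75

midpoint 0: f = -6 < 0 → [0, 1]
midpoint 0.5: f = -1.625 < 0 → [0.5, 1]
midpoint 0.75: f = 2.390625 > 0 → [0.5, 0.75]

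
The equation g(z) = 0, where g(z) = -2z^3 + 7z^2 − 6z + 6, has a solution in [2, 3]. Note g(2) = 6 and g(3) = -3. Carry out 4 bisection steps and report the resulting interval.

midpoint 2.5: g = 3.5 > 0 → [2.5, 3]
midpoint 2.75: g = 0.84375 > 0 → [2.75, 3]
midpoint 2.875: g = -0.917969 < 0 → [2.75, 2.875]
midpoint 2.8125: g = 0.0015 > 0 → [2.8125, 2.875]

[2.8125, 2.875]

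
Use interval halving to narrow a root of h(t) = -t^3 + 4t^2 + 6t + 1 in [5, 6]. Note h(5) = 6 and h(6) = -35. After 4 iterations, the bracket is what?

[5.1875, 5.25]

midpoint 5.5: h = -11.375 < 0 → [5, 5.5]
midpoint 5.25: h = -1.953125 < 0 → [5, 5.25]
midpoint 5.125: h = 2.201172 > 0 → [5.125, 5.25]
midpoint 5.1875: h = 0.1692 > 0 → [5.1875, 5.25]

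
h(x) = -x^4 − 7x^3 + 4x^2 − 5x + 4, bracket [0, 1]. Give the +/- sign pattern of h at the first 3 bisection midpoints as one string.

x = 0.5 gives h = 1.5625, positive; keep [0.5, 1]
x = 0.75 gives h = -0.769531, negative; keep [0.5, 0.75]
x = 0.625 gives h = 0.575928, positive; keep [0.625, 0.75]

+-+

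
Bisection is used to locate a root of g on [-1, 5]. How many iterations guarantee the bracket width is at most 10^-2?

10

Width after n steps is 6/2^n. Need 2^n ≥ 6/10^-2 = 600.
2^9 = 512 < 600 ≤ 2^10 = 1024, so n = 10.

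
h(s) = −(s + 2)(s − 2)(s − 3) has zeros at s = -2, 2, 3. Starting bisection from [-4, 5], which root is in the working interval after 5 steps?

h(0.5) = -9.375 < 0, so the root lies in [-4, 0.5]
h(-1.75) = -4.453125 < 0, so the root lies in [-4, -1.75]
h(-2.875) = 25.060547 > 0, so the root lies in [-2.875, -1.75]
h(-2.3125) = 7.1594 > 0, so the root lies in [-2.3125, -1.75]
h(-2.03125) = 0.6338 > 0, so the root lies in [-2.03125, -1.75]

-2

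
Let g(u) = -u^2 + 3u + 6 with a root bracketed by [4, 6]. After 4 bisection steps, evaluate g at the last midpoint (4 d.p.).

m = 5, g(m) = -4 (−); new bracket [4, 5]
m = 4.5, g(m) = -0.75 (−); new bracket [4, 4.5]
m = 4.25, g(m) = 0.6875 (+); new bracket [4.25, 4.5]
m = 4.375, g(m) = -0.0156 (−); new bracket [4.25, 4.375]

-0.0156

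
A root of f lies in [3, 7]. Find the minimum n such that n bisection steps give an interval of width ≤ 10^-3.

Width after n steps is 4/2^n. Need 2^n ≥ 4/10^-3 = 4000.
2^11 = 2048 < 4000 ≤ 2^12 = 4096, so n = 12.

12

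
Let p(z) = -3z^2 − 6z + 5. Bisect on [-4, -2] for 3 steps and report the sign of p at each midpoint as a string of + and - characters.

z = -3 gives p = -4, negative; keep [-3, -2]
z = -2.5 gives p = 1.25, positive; keep [-3, -2.5]
z = -2.75 gives p = -1.1875, negative; keep [-2.75, -2.5]

-+-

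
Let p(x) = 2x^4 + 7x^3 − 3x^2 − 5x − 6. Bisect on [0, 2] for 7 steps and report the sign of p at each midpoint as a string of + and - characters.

-++--++

m = 1, p(m) = -5 (−); new bracket [1, 2]
m = 1.5, p(m) = 13.5 (+); new bracket [1, 1.5]
m = 1.25, p(m) = 1.617188 (+); new bracket [1, 1.25]
m = 1.125, p(m) = -2.2515 (−); new bracket [1.125, 1.25]
m = 1.1875, p(m) = -0.469 (−); new bracket [1.1875, 1.25]
m = 1.21875, p(m) = 0.5346 (+); new bracket [1.1875, 1.21875]
m = 1.203125, p(m) = 0.0232 (+); new bracket [1.1875, 1.203125]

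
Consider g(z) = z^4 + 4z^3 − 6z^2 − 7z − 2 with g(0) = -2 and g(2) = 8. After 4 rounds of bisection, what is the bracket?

[1.75, 1.875]

midpoint 1: g = -10 < 0 → [1, 2]
midpoint 1.5: g = -7.4375 < 0 → [1.5, 2]
midpoint 1.75: g = -1.808594 < 0 → [1.75, 2]
midpoint 1.875: g = 2.5081 > 0 → [1.75, 1.875]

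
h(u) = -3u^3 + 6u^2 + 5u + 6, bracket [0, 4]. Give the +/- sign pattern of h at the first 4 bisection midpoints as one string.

h(2) = 16 > 0, so the root lies in [2, 4]
h(3) = -6 < 0, so the root lies in [2, 3]
h(2.5) = 9.125 > 0, so the root lies in [2.5, 3]
h(2.75) = 2.7344 > 0, so the root lies in [2.75, 3]

+-++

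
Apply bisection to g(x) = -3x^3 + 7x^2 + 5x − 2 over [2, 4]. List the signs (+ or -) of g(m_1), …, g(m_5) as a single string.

m = 3, g(m) = -5 (−); new bracket [2, 3]
m = 2.5, g(m) = 7.375 (+); new bracket [2.5, 3]
m = 2.75, g(m) = 2.296875 (+); new bracket [2.75, 3]
m = 2.875, g(m) = -1.0566 (−); new bracket [2.75, 2.875]
m = 2.8125, g(m) = 0.6917 (+); new bracket [2.8125, 2.875]

-++-+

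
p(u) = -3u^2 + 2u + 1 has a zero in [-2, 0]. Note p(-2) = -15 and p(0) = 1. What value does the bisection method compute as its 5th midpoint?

m = -1, p(m) = -4 (−); new bracket [-1, 0]
m = -0.5, p(m) = -0.75 (−); new bracket [-0.5, 0]
m = -0.25, p(m) = 0.3125 (+); new bracket [-0.5, -0.25]
m = -0.375, p(m) = -0.1719 (−); new bracket [-0.375, -0.25]
m = -0.3125, p(m) = 0.082 (+); new bracket [-0.375, -0.3125]

-0.3125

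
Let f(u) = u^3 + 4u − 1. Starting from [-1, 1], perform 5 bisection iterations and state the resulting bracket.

u = 0 gives f = -1, negative; keep [0, 1]
u = 0.5 gives f = 1.125, positive; keep [0, 0.5]
u = 0.25 gives f = 0.015625, positive; keep [0, 0.25]
u = 0.125 gives f = -0.498, negative; keep [0.125, 0.25]
u = 0.1875 gives f = -0.2434, negative; keep [0.1875, 0.25]

[0.1875, 0.25]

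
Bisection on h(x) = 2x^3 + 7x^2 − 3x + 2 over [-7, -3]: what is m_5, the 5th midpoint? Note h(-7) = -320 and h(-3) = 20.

-3.875

m = -5, h(m) = -58 (−); new bracket [-5, -3]
m = -4, h(m) = -2 (−); new bracket [-4, -3]
m = -3.5, h(m) = 12.5 (+); new bracket [-4, -3.5]
m = -3.75, h(m) = 6.2188 (+); new bracket [-4, -3.75]
m = -3.875, h(m) = 2.3633 (+); new bracket [-4, -3.875]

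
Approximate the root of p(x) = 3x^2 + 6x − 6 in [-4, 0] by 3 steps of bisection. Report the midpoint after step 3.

-2.5

m = -2, p(m) = -6 (−); new bracket [-4, -2]
m = -3, p(m) = 3 (+); new bracket [-3, -2]
m = -2.5, p(m) = -2.25 (−); new bracket [-3, -2.5]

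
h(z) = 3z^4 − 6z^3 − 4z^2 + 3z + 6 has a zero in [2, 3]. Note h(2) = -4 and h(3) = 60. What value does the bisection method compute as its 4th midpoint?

2.1875

z = 2.5 gives h = 11.9375, positive; keep [2, 2.5]
z = 2.25 gives h = 1.042969, positive; keep [2, 2.25]
z = 2.125 gives h = -2.089111, negative; keep [2.125, 2.25]
z = 2.1875 gives h = -0.6901, negative; keep [2.1875, 2.25]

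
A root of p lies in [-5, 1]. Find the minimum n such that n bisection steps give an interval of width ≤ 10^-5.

Width after n steps is 6/2^n. Need 2^n ≥ 6/10^-5 = 600000.
2^19 = 524288 < 600000 ≤ 2^20 = 1048576, so n = 20.

20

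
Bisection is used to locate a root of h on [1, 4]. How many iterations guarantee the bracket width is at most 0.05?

Width after n steps is 3/2^n. Need 2^n ≥ 3/0.05 = 60.
2^5 = 32 < 60 ≤ 2^6 = 64, so n = 6.

6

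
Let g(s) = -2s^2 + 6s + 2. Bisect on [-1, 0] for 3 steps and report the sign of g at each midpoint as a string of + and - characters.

midpoint -0.5: g = -1.5 < 0 → [-0.5, 0]
midpoint -0.25: g = 0.375 > 0 → [-0.5, -0.25]
midpoint -0.375: g = -0.53125 < 0 → [-0.375, -0.25]

-+-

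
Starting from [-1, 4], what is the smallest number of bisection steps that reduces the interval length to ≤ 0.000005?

Width after n steps is 5/2^n. Need 2^n ≥ 5/0.000005 = 1000000.
2^19 = 524288 < 1000000 ≤ 2^20 = 1048576, so n = 20.

20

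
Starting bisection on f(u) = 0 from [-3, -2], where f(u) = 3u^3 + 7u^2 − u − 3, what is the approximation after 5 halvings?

-2.28125

f(-2.5) = -3.625 < 0, so the root lies in [-2.5, -2]
f(-2.25) = 0.515625 > 0, so the root lies in [-2.5, -2.25]
f(-2.375) = -1.330078 < 0, so the root lies in [-2.375, -2.25]
f(-2.3125) = -0.3533 < 0, so the root lies in [-2.3125, -2.25]
f(-2.28125) = 0.0944 > 0, so the root lies in [-2.3125, -2.28125]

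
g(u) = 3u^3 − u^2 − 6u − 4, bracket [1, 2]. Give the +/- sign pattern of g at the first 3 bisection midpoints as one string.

midpoint 1.5: g = -5.125 < 0 → [1.5, 2]
midpoint 1.75: g = -1.484375 < 0 → [1.75, 2]
midpoint 1.875: g = 1.009766 > 0 → [1.75, 1.875]

--+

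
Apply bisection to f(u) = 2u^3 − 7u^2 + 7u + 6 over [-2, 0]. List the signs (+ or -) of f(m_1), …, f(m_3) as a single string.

midpoint -1: f = -10 < 0 → [-1, 0]
midpoint -0.5: f = 0.5 > 0 → [-1, -0.5]
midpoint -0.75: f = -4.03125 < 0 → [-0.75, -0.5]

-+-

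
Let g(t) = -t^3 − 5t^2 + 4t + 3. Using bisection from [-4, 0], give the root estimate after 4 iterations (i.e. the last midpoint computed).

-0.25

m = -2, g(m) = -17 (−); new bracket [-2, 0]
m = -1, g(m) = -5 (−); new bracket [-1, 0]
m = -0.5, g(m) = -0.125 (−); new bracket [-0.5, 0]
m = -0.25, g(m) = 1.7031 (+); new bracket [-0.5, -0.25]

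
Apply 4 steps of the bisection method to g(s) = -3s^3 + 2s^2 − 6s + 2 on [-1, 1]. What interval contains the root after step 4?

m = 0, g(m) = 2 (+); new bracket [0, 1]
m = 0.5, g(m) = -0.875 (−); new bracket [0, 0.5]
m = 0.25, g(m) = 0.578125 (+); new bracket [0.25, 0.5]
m = 0.375, g(m) = -0.127 (−); new bracket [0.25, 0.375]

[0.25, 0.375]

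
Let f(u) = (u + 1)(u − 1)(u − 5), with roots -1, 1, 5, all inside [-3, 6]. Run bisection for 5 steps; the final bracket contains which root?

5

u = 1.5 gives f = -4.375, negative; keep [1.5, 6]
u = 3.75 gives f = -16.328125, negative; keep [3.75, 6]
u = 4.875 gives f = -2.845703, negative; keep [4.875, 6]
u = 5.4375 gives f = 12.4978, positive; keep [4.875, 5.4375]
u = 5.15625 gives f = 3.998, positive; keep [4.875, 5.15625]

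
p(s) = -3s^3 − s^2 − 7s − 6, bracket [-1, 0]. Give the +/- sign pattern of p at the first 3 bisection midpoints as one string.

s = -0.5 gives p = -2.375, negative; keep [-1, -0.5]
s = -0.75 gives p = -0.046875, negative; keep [-1, -0.75]
s = -0.875 gives p = 1.369141, positive; keep [-0.875, -0.75]

--+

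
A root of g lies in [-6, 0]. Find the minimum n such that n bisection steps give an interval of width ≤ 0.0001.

16

Width after n steps is 6/2^n. Need 2^n ≥ 6/0.0001 = 60000.
2^15 = 32768 < 60000 ≤ 2^16 = 65536, so n = 16.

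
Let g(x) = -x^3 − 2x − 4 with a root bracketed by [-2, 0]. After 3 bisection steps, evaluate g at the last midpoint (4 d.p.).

x = -1 gives g = -1, negative; keep [-2, -1]
x = -1.5 gives g = 2.375, positive; keep [-1.5, -1]
x = -1.25 gives g = 0.453125, positive; keep [-1.25, -1]

0.4531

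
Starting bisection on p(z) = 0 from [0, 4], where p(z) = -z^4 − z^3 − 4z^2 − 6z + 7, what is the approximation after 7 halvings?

z = 2 gives p = -45, negative; keep [0, 2]
z = 1 gives p = -5, negative; keep [0, 1]
z = 0.5 gives p = 2.8125, positive; keep [0.5, 1]
z = 0.75 gives p = -0.4883, negative; keep [0.5, 0.75]
z = 0.625 gives p = 1.2908, positive; keep [0.625, 0.75]
z = 0.6875 gives p = 0.436, positive; keep [0.6875, 0.75]
z = 0.71875 gives p = -0.0171, negative; keep [0.6875, 0.71875]

0.71875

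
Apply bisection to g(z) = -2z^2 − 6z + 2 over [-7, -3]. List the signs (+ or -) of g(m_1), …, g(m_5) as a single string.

---+-

midpoint -5: g = -18 < 0 → [-5, -3]
midpoint -4: g = -6 < 0 → [-4, -3]
midpoint -3.5: g = -1.5 < 0 → [-3.5, -3]
midpoint -3.25: g = 0.375 > 0 → [-3.5, -3.25]
midpoint -3.375: g = -0.5312 < 0 → [-3.375, -3.25]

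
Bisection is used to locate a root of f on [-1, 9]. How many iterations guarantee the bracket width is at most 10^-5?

Width after n steps is 10/2^n. Need 2^n ≥ 10/10^-5 = 1000000.
2^19 = 524288 < 1000000 ≤ 2^20 = 1048576, so n = 20.

20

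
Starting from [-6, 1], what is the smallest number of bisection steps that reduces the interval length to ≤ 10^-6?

Width after n steps is 7/2^n. Need 2^n ≥ 7/10^-6 = 7000000.
2^22 = 4194304 < 7000000 ≤ 2^23 = 8388608, so n = 23.

23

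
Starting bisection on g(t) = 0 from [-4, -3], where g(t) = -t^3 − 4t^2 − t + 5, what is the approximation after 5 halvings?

-3.21875

midpoint -3.5: g = 2.375 > 0 → [-3.5, -3]
midpoint -3.25: g = 0.328125 > 0 → [-3.25, -3]
midpoint -3.125: g = -0.419922 < 0 → [-3.25, -3.125]
midpoint -3.1875: g = -0.0676 < 0 → [-3.25, -3.1875]
midpoint -3.21875: g = 0.1247 > 0 → [-3.21875, -3.1875]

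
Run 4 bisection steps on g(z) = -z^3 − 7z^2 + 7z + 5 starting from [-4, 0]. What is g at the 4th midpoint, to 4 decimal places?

g(-2) = -29 < 0, so the root lies in [-2, 0]
g(-1) = -8 < 0, so the root lies in [-1, 0]
g(-0.5) = -0.125 < 0, so the root lies in [-0.5, 0]
g(-0.25) = 2.8281 > 0, so the root lies in [-0.5, -0.25]

2.8281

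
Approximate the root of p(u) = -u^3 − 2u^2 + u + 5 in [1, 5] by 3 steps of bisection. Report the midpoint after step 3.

m = 3, p(m) = -37 (−); new bracket [1, 3]
m = 2, p(m) = -9 (−); new bracket [1, 2]
m = 1.5, p(m) = -1.375 (−); new bracket [1, 1.5]

1.5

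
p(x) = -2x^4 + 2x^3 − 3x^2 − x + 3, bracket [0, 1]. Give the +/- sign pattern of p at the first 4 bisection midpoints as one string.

++-+

midpoint 0.5: p = 1.875 > 0 → [0.5, 1]
midpoint 0.75: p = 0.773438 > 0 → [0.75, 1]
midpoint 0.875: p = -0.004395 < 0 → [0.75, 0.875]
midpoint 0.8125: p = 0.4082 > 0 → [0.8125, 0.875]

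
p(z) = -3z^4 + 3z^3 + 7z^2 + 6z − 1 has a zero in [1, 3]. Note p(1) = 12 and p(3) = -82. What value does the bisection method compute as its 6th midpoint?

p(2) = 15 > 0, so the root lies in [2, 3]
p(2.5) = -12.5625 < 0, so the root lies in [2, 2.5]
p(2.25) = 5.222656 > 0, so the root lies in [2.25, 2.5]
p(2.375) = -2.5261 < 0, so the root lies in [2.25, 2.375]
p(2.3125) = 1.6157 > 0, so the root lies in [2.3125, 2.375]
p(2.34375) = -0.3861 < 0, so the root lies in [2.3125, 2.34375]

2.34375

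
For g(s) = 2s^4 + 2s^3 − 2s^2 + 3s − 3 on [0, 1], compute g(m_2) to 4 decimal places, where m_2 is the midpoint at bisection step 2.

midpoint 0.5: g = -1.625 < 0 → [0.5, 1]
midpoint 0.75: g = -0.398438 < 0 → [0.75, 1]

-0.3984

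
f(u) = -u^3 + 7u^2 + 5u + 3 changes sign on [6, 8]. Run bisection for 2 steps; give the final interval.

[7.5, 8]

midpoint 7: f = 38 > 0 → [7, 8]
midpoint 7.5: f = 12.375 > 0 → [7.5, 8]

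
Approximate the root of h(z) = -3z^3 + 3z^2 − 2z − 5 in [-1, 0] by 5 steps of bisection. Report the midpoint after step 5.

-0.78125

z = -0.5 gives h = -2.875, negative; keep [-1, -0.5]
z = -0.75 gives h = -0.546875, negative; keep [-1, -0.75]
z = -0.875 gives h = 1.056641, positive; keep [-0.875, -0.75]
z = -0.8125 gives h = 0.2146, positive; keep [-0.8125, -0.75]
z = -0.78125 gives h = -0.1759, negative; keep [-0.8125, -0.78125]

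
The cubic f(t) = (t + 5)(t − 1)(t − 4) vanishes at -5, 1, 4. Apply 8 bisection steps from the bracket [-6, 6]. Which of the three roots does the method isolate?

f(0) = 20 > 0, so the root lies in [-6, 0]
f(-3) = 56 > 0, so the root lies in [-6, -3]
f(-4.5) = 23.375 > 0, so the root lies in [-6, -4.5]
f(-5.25) = -14.4531 < 0, so the root lies in [-5.25, -4.5]
f(-4.875) = 6.5176 > 0, so the root lies in [-5.25, -4.875]
f(-5.0625) = -3.4338 < 0, so the root lies in [-5.0625, -4.875]
f(-4.96875) = 1.6729 > 0, so the root lies in [-5.0625, -4.96875]
f(-5.015625) = -0.8474 < 0, so the root lies in [-5.015625, -4.96875]

-5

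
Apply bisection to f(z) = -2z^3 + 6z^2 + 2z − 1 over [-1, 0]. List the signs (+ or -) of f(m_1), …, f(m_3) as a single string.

-++

midpoint -0.5: f = -0.25 < 0 → [-1, -0.5]
midpoint -0.75: f = 1.71875 > 0 → [-0.75, -0.5]
midpoint -0.625: f = 0.582031 > 0 → [-0.625, -0.5]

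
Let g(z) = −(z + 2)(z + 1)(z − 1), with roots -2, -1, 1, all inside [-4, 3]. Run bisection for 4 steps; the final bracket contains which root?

midpoint -0.5: g = 1.125 > 0 → [-0.5, 3]
midpoint 1.25: g = -1.828125 < 0 → [-0.5, 1.25]
midpoint 0.375: g = 2.041016 > 0 → [0.375, 1.25]
midpoint 0.8125: g = 0.9558 > 0 → [0.8125, 1.25]

1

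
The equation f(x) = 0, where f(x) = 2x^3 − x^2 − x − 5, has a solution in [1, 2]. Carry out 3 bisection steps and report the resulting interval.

[1.625, 1.75]

x = 1.5 gives f = -2, negative; keep [1.5, 2]
x = 1.75 gives f = 0.90625, positive; keep [1.5, 1.75]
x = 1.625 gives f = -0.683594, negative; keep [1.625, 1.75]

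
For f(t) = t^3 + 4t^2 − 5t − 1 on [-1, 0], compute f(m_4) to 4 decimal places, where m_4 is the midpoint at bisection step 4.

0.0715

midpoint -0.5: f = 2.375 > 0 → [-0.5, 0]
midpoint -0.25: f = 0.484375 > 0 → [-0.25, 0]
midpoint -0.125: f = -0.314453 < 0 → [-0.25, -0.125]
midpoint -0.1875: f = 0.0715 > 0 → [-0.1875, -0.125]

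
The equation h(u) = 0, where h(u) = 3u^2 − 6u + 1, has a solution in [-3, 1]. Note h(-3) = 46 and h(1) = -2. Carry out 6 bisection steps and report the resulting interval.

[0.125, 0.1875]

m = -1, h(m) = 10 (+); new bracket [-1, 1]
m = 0, h(m) = 1 (+); new bracket [0, 1]
m = 0.5, h(m) = -1.25 (−); new bracket [0, 0.5]
m = 0.25, h(m) = -0.3125 (−); new bracket [0, 0.25]
m = 0.125, h(m) = 0.2969 (+); new bracket [0.125, 0.25]
m = 0.1875, h(m) = -0.0195 (−); new bracket [0.125, 0.1875]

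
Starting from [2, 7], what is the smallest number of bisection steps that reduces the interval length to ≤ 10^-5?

19

Width after n steps is 5/2^n. Need 2^n ≥ 5/10^-5 = 500000.
2^18 = 262144 < 500000 ≤ 2^19 = 524288, so n = 19.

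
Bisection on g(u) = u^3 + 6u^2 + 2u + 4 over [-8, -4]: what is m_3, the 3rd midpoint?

m = -6, g(m) = -8 (−); new bracket [-6, -4]
m = -5, g(m) = 19 (+); new bracket [-6, -5]
m = -5.5, g(m) = 8.125 (+); new bracket [-6, -5.5]

-5.5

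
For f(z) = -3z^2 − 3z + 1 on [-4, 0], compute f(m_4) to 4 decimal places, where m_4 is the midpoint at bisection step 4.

z = -2 gives f = -5, negative; keep [-2, 0]
z = -1 gives f = 1, positive; keep [-2, -1]
z = -1.5 gives f = -1.25, negative; keep [-1.5, -1]
z = -1.25 gives f = 0.0625, positive; keep [-1.5, -1.25]

0.0625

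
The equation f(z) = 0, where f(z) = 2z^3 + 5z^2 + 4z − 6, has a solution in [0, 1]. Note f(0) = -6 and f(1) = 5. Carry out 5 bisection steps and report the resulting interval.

m = 0.5, f(m) = -2.5 (−); new bracket [0.5, 1]
m = 0.75, f(m) = 0.65625 (+); new bracket [0.5, 0.75]
m = 0.625, f(m) = -1.058594 (−); new bracket [0.625, 0.75]
m = 0.6875, f(m) = -0.2368 (−); new bracket [0.6875, 0.75]
m = 0.71875, f(m) = 0.2006 (+); new bracket [0.6875, 0.71875]

[0.6875, 0.71875]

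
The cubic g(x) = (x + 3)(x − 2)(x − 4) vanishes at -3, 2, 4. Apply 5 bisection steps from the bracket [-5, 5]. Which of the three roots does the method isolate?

midpoint 0: g = 24 > 0 → [-5, 0]
midpoint -2.5: g = 14.625 > 0 → [-5, -2.5]
midpoint -3.75: g = -33.421875 < 0 → [-3.75, -2.5]
midpoint -3.125: g = -4.5645 < 0 → [-3.125, -2.5]
midpoint -2.8125: g = 6.1472 > 0 → [-3.125, -2.8125]

-3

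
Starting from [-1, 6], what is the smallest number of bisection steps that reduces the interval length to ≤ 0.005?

Width after n steps is 7/2^n. Need 2^n ≥ 7/0.005 = 1400.
2^10 = 1024 < 1400 ≤ 2^11 = 2048, so n = 11.

11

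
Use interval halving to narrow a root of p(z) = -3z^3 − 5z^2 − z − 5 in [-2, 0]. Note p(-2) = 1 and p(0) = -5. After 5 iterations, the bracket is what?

z = -1 gives p = -6, negative; keep [-2, -1]
z = -1.5 gives p = -4.625, negative; keep [-2, -1.5]
z = -1.75 gives p = -2.484375, negative; keep [-2, -1.75]
z = -1.875 gives p = -0.9277, negative; keep [-2, -1.875]
z = -1.9375 gives p = -0.0125, negative; keep [-2, -1.9375]

[-2, -1.9375]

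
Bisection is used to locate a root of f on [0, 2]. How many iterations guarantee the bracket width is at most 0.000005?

Width after n steps is 2/2^n. Need 2^n ≥ 2/0.000005 = 400000.
2^18 = 262144 < 400000 ≤ 2^19 = 524288, so n = 19.

19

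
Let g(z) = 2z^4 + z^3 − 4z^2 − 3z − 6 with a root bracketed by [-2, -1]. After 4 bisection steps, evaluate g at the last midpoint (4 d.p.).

-0.9153

m = -1.5, g(m) = -3.75 (−); new bracket [-2, -1.5]
m = -1.75, g(m) = 0.398438 (+); new bracket [-1.75, -1.5]
m = -1.625, g(m) = -2.032715 (−); new bracket [-1.75, -1.625]
m = -1.6875, g(m) = -0.9153 (−); new bracket [-1.75, -1.6875]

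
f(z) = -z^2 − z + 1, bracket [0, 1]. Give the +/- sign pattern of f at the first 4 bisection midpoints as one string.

+--+

midpoint 0.5: f = 0.25 > 0 → [0.5, 1]
midpoint 0.75: f = -0.3125 < 0 → [0.5, 0.75]
midpoint 0.625: f = -0.015625 < 0 → [0.5, 0.625]
midpoint 0.5625: f = 0.1211 > 0 → [0.5625, 0.625]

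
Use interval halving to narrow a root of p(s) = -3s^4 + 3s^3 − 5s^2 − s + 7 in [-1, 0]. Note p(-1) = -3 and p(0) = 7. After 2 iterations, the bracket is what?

s = -0.5 gives p = 5.6875, positive; keep [-1, -0.5]
s = -0.75 gives p = 2.722656, positive; keep [-1, -0.75]

[-1, -0.75]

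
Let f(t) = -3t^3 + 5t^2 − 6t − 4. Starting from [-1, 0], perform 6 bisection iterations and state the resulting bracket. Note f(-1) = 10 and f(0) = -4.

m = -0.5, f(m) = 0.625 (+); new bracket [-0.5, 0]
m = -0.25, f(m) = -2.140625 (−); new bracket [-0.5, -0.25]
m = -0.375, f(m) = -0.888672 (−); new bracket [-0.5, -0.375]
m = -0.4375, f(m) = -0.1667 (−); new bracket [-0.5, -0.4375]
m = -0.46875, f(m) = 0.2201 (+); new bracket [-0.46875, -0.4375]
m = -0.453125, f(m) = 0.0245 (+); new bracket [-0.453125, -0.4375]

[-0.453125, -0.4375]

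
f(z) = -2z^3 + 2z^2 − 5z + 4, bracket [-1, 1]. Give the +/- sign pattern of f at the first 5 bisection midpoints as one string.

+++-+

m = 0, f(m) = 4 (+); new bracket [0, 1]
m = 0.5, f(m) = 1.75 (+); new bracket [0.5, 1]
m = 0.75, f(m) = 0.53125 (+); new bracket [0.75, 1]
m = 0.875, f(m) = -0.1836 (−); new bracket [0.75, 0.875]
m = 0.8125, f(m) = 0.1851 (+); new bracket [0.8125, 0.875]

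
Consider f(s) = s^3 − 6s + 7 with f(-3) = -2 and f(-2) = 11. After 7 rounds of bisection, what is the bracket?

[-2.90625, -2.8984375]

s = -2.5 gives f = 6.375, positive; keep [-3, -2.5]
s = -2.75 gives f = 2.703125, positive; keep [-3, -2.75]
s = -2.875 gives f = 0.486328, positive; keep [-3, -2.875]
s = -2.9375 gives f = -0.7224, negative; keep [-2.9375, -2.875]
s = -2.90625 gives f = -0.1095, negative; keep [-2.90625, -2.875]
s = -2.890625 gives f = 0.1905, positive; keep [-2.90625, -2.890625]
s = -2.8984375 gives f = 0.041, positive; keep [-2.90625, -2.8984375]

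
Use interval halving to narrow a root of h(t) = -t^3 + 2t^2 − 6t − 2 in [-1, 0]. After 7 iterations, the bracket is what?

m = -0.5, h(m) = 1.625 (+); new bracket [-0.5, 0]
m = -0.25, h(m) = -0.359375 (−); new bracket [-0.5, -0.25]
m = -0.375, h(m) = 0.583984 (+); new bracket [-0.375, -0.25]
m = -0.3125, h(m) = 0.1008 (+); new bracket [-0.3125, -0.25]
m = -0.28125, h(m) = -0.132 (−); new bracket [-0.3125, -0.28125]
m = -0.296875, h(m) = -0.0163 (−); new bracket [-0.3125, -0.296875]
m = -0.3046875, h(m) = 0.0421 (+); new bracket [-0.3046875, -0.296875]

[-0.3046875, -0.296875]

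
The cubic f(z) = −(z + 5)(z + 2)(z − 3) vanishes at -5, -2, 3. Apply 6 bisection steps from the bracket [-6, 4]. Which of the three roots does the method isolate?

3

midpoint -1: f = 16 > 0 → [-1, 4]
midpoint 1.5: f = 34.125 > 0 → [1.5, 4]
midpoint 2.75: f = 9.203125 > 0 → [2.75, 4]
midpoint 3.375: f = -16.8809 < 0 → [2.75, 3.375]
midpoint 3.0625: f = -2.551 < 0 → [2.75, 3.0625]
midpoint 2.90625: f = 3.6366 > 0 → [2.90625, 3.0625]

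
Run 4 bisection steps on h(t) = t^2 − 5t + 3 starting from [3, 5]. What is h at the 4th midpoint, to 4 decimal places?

m = 4, h(m) = -1 (−); new bracket [4, 5]
m = 4.5, h(m) = 0.75 (+); new bracket [4, 4.5]
m = 4.25, h(m) = -0.1875 (−); new bracket [4.25, 4.5]
m = 4.375, h(m) = 0.2656 (+); new bracket [4.25, 4.375]

0.2656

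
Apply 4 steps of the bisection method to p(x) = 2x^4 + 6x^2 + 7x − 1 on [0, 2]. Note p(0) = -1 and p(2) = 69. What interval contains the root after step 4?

[0.125, 0.25]

midpoint 1: p = 14 > 0 → [0, 1]
midpoint 0.5: p = 4.125 > 0 → [0, 0.5]
midpoint 0.25: p = 1.132812 > 0 → [0, 0.25]
midpoint 0.125: p = -0.0308 < 0 → [0.125, 0.25]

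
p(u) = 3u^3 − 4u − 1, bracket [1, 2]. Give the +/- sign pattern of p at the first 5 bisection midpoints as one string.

midpoint 1.5: p = 3.125 > 0 → [1, 1.5]
midpoint 1.25: p = -0.140625 < 0 → [1.25, 1.5]
midpoint 1.375: p = 1.298828 > 0 → [1.25, 1.375]
midpoint 1.3125: p = 0.533 > 0 → [1.25, 1.3125]
midpoint 1.28125: p = 0.1849 > 0 → [1.25, 1.28125]

+-+++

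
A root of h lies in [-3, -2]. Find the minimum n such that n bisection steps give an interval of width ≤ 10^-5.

Width after n steps is 1/2^n. Need 2^n ≥ 1/10^-5 = 100000.
2^16 = 65536 < 100000 ≤ 2^17 = 131072, so n = 17.

17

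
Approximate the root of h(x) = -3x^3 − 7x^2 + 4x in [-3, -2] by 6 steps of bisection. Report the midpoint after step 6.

midpoint -2.5: h = -6.875 < 0 → [-3, -2.5]
midpoint -2.75: h = -1.546875 < 0 → [-3, -2.75]
midpoint -2.875: h = 1.931641 > 0 → [-2.875, -2.75]
midpoint -2.8125: h = 0.1208 > 0 → [-2.8125, -2.75]
midpoint -2.78125: h = -0.7306 < 0 → [-2.8125, -2.78125]
midpoint -2.796875: h = -0.3093 < 0 → [-2.8125, -2.796875]

-2.796875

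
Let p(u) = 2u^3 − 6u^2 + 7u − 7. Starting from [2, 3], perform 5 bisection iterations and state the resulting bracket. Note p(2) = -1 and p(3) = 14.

[2.125, 2.15625]

midpoint 2.5: p = 4.25 > 0 → [2, 2.5]
midpoint 2.25: p = 1.15625 > 0 → [2, 2.25]
midpoint 2.125: p = -0.027344 < 0 → [2.125, 2.25]
midpoint 2.1875: p = 0.5366 > 0 → [2.125, 2.1875]
midpoint 2.15625: p = 0.2479 > 0 → [2.125, 2.15625]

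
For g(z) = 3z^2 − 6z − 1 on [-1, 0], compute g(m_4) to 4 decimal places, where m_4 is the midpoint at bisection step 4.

g(-0.5) = 2.75 > 0, so the root lies in [-0.5, 0]
g(-0.25) = 0.6875 > 0, so the root lies in [-0.25, 0]
g(-0.125) = -0.203125 < 0, so the root lies in [-0.25, -0.125]
g(-0.1875) = 0.2305 > 0, so the root lies in [-0.1875, -0.125]

0.2305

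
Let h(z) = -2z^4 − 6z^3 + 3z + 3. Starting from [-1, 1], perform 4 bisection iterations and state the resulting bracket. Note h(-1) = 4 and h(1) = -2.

[0.875, 1]

m = 0, h(m) = 3 (+); new bracket [0, 1]
m = 0.5, h(m) = 3.625 (+); new bracket [0.5, 1]
m = 0.75, h(m) = 2.085938 (+); new bracket [0.75, 1]
m = 0.875, h(m) = 0.4331 (+); new bracket [0.875, 1]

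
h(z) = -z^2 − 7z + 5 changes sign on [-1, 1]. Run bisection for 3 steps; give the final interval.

h(0) = 5 > 0, so the root lies in [0, 1]
h(0.5) = 1.25 > 0, so the root lies in [0.5, 1]
h(0.75) = -0.8125 < 0, so the root lies in [0.5, 0.75]

[0.5, 0.75]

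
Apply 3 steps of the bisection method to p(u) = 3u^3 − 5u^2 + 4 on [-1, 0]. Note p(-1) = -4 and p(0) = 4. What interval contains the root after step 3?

midpoint -0.5: p = 2.375 > 0 → [-1, -0.5]
midpoint -0.75: p = -0.078125 < 0 → [-0.75, -0.5]
midpoint -0.625: p = 1.314453 > 0 → [-0.75, -0.625]

[-0.75, -0.625]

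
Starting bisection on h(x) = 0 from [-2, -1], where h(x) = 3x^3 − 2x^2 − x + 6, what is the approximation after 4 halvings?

-1.1875

m = -1.5, h(m) = -7.125 (−); new bracket [-1.5, -1]
m = -1.25, h(m) = -1.734375 (−); new bracket [-1.25, -1]
m = -1.125, h(m) = 0.322266 (+); new bracket [-1.25, -1.125]
m = -1.1875, h(m) = -0.6565 (−); new bracket [-1.1875, -1.125]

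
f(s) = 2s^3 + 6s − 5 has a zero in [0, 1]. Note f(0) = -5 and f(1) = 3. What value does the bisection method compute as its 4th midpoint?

m = 0.5, f(m) = -1.75 (−); new bracket [0.5, 1]
m = 0.75, f(m) = 0.34375 (+); new bracket [0.5, 0.75]
m = 0.625, f(m) = -0.761719 (−); new bracket [0.625, 0.75]
m = 0.6875, f(m) = -0.2251 (−); new bracket [0.6875, 0.75]

0.6875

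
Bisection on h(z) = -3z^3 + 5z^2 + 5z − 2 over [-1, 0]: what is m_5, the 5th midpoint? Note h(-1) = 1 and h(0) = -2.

-0.90625

midpoint -0.5: h = -2.875 < 0 → [-1, -0.5]
midpoint -0.75: h = -1.671875 < 0 → [-1, -0.75]
midpoint -0.875: h = -0.537109 < 0 → [-1, -0.875]
midpoint -0.9375: h = 0.179 > 0 → [-0.9375, -0.875]
midpoint -0.90625: h = -0.1919 < 0 → [-0.9375, -0.90625]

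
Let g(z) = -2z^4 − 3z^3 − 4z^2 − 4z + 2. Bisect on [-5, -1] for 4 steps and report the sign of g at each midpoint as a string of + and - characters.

---+

z = -3 gives g = -103, negative; keep [-3, -1]
z = -2 gives g = -14, negative; keep [-2, -1]
z = -1.5 gives g = -1, negative; keep [-1.5, -1]
z = -1.25 gives g = 1.7266, positive; keep [-1.5, -1.25]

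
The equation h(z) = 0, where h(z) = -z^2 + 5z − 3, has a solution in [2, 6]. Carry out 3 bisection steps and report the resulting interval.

z = 4 gives h = 1, positive; keep [4, 6]
z = 5 gives h = -3, negative; keep [4, 5]
z = 4.5 gives h = -0.75, negative; keep [4, 4.5]

[4, 4.5]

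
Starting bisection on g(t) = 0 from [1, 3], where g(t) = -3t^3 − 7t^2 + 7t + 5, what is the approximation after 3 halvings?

midpoint 2: g = -33 < 0 → [1, 2]
midpoint 1.5: g = -10.375 < 0 → [1, 1.5]
midpoint 1.25: g = -3.046875 < 0 → [1, 1.25]

1.25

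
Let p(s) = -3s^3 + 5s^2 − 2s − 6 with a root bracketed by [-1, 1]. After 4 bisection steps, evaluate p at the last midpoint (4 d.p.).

p(0) = -6 < 0, so the root lies in [-1, 0]
p(-0.5) = -3.375 < 0, so the root lies in [-1, -0.5]
p(-0.75) = -0.421875 < 0, so the root lies in [-1, -0.75]
p(-0.875) = 1.5879 > 0, so the root lies in [-0.875, -0.75]

1.5879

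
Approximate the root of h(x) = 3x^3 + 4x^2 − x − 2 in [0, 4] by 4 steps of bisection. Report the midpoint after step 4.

h(2) = 36 > 0, so the root lies in [0, 2]
h(1) = 4 > 0, so the root lies in [0, 1]
h(0.5) = -1.125 < 0, so the root lies in [0.5, 1]
h(0.75) = 0.7656 > 0, so the root lies in [0.5, 0.75]

0.75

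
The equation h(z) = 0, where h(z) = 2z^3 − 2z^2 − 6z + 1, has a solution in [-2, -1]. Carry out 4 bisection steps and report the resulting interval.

[-1.4375, -1.375]

h(-1.5) = -1.25 < 0, so the root lies in [-1.5, -1]
h(-1.25) = 1.46875 > 0, so the root lies in [-1.5, -1.25]
h(-1.375) = 0.269531 > 0, so the root lies in [-1.5, -1.375]
h(-1.4375) = -0.4487 < 0, so the root lies in [-1.4375, -1.375]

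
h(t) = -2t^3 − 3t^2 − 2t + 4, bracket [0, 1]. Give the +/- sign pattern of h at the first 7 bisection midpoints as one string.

h(0.5) = 2 > 0, so the root lies in [0.5, 1]
h(0.75) = -0.03125 < 0, so the root lies in [0.5, 0.75]
h(0.625) = 1.089844 > 0, so the root lies in [0.625, 0.75]
h(0.6875) = 0.5571 > 0, so the root lies in [0.6875, 0.75]
h(0.71875) = 0.2701 > 0, so the root lies in [0.71875, 0.75]
h(0.734375) = 0.1212 > 0, so the root lies in [0.734375, 0.75]
h(0.7421875) = 0.0454 > 0, so the root lies in [0.7421875, 0.75]

+-+++++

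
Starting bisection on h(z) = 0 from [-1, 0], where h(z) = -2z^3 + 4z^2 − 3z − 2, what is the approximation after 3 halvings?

-0.375

z = -0.5 gives h = 0.75, positive; keep [-0.5, 0]
z = -0.25 gives h = -0.96875, negative; keep [-0.5, -0.25]
z = -0.375 gives h = -0.207031, negative; keep [-0.5, -0.375]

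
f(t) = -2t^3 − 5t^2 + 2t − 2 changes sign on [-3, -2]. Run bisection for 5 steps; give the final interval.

[-2.96875, -2.9375]

f(-2.5) = -7 < 0, so the root lies in [-3, -2.5]
f(-2.75) = -3.71875 < 0, so the root lies in [-3, -2.75]
f(-2.875) = -1.550781 < 0, so the root lies in [-3, -2.875]
f(-2.9375) = -0.3247 < 0, so the root lies in [-3, -2.9375]
f(-2.96875) = 0.3251 > 0, so the root lies in [-2.96875, -2.9375]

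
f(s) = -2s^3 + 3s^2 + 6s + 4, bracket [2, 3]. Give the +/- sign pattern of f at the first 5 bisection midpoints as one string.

++-+-

s = 2.5 gives f = 6.5, positive; keep [2.5, 3]
s = 2.75 gives f = 1.59375, positive; keep [2.75, 3]
s = 2.875 gives f = -1.480469, negative; keep [2.75, 2.875]
s = 2.8125 gives f = 0.1108, positive; keep [2.8125, 2.875]
s = 2.84375 gives f = -0.6711, negative; keep [2.8125, 2.84375]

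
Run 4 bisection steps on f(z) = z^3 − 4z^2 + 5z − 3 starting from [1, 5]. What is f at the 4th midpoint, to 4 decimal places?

-0.6094

z = 3 gives f = 3, positive; keep [1, 3]
z = 2 gives f = -1, negative; keep [2, 3]
z = 2.5 gives f = 0.125, positive; keep [2, 2.5]
z = 2.25 gives f = -0.6094, negative; keep [2.25, 2.5]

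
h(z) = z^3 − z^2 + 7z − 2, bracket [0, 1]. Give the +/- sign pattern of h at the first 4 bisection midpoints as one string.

+-++

z = 0.5 gives h = 1.375, positive; keep [0, 0.5]
z = 0.25 gives h = -0.296875, negative; keep [0.25, 0.5]
z = 0.375 gives h = 0.537109, positive; keep [0.25, 0.375]
z = 0.3125 gives h = 0.1204, positive; keep [0.25, 0.3125]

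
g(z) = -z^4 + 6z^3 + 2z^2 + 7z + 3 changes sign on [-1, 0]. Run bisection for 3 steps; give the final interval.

[-0.5, -0.375]

g(-0.5) = -0.8125 < 0, so the root lies in [-0.5, 0]
g(-0.25) = 1.277344 > 0, so the root lies in [-0.5, -0.25]
g(-0.375) = 0.320068 > 0, so the root lies in [-0.5, -0.375]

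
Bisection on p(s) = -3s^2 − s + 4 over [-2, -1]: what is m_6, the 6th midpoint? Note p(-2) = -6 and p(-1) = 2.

midpoint -1.5: p = -1.25 < 0 → [-1.5, -1]
midpoint -1.25: p = 0.5625 > 0 → [-1.5, -1.25]
midpoint -1.375: p = -0.296875 < 0 → [-1.375, -1.25]
midpoint -1.3125: p = 0.1445 > 0 → [-1.375, -1.3125]
midpoint -1.34375: p = -0.0732 < 0 → [-1.34375, -1.3125]
midpoint -1.328125: p = 0.0364 > 0 → [-1.34375, -1.328125]

-1.328125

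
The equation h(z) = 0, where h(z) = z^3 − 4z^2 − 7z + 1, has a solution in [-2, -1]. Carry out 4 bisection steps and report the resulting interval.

[-1.4375, -1.375]

midpoint -1.5: h = -0.875 < 0 → [-1.5, -1]
midpoint -1.25: h = 1.546875 > 0 → [-1.5, -1.25]
midpoint -1.375: h = 0.462891 > 0 → [-1.5, -1.375]
midpoint -1.4375: h = -0.1736 < 0 → [-1.4375, -1.375]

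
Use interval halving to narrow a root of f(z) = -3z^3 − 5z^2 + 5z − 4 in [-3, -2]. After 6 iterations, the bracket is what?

f(-2.5) = -0.875 < 0, so the root lies in [-3, -2.5]
f(-2.75) = 6.828125 > 0, so the root lies in [-2.75, -2.5]
f(-2.625) = 2.685547 > 0, so the root lies in [-2.625, -2.5]
f(-2.5625) = 0.8347 > 0, so the root lies in [-2.5625, -2.5]
f(-2.53125) = -0.0375 < 0, so the root lies in [-2.5625, -2.53125]
f(-2.546875) = 0.3942 > 0, so the root lies in [-2.546875, -2.53125]

[-2.546875, -2.53125]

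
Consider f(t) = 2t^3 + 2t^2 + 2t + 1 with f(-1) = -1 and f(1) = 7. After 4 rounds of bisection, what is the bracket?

midpoint 0: f = 1 > 0 → [-1, 0]
midpoint -0.5: f = 0.25 > 0 → [-1, -0.5]
midpoint -0.75: f = -0.21875 < 0 → [-0.75, -0.5]
midpoint -0.625: f = 0.043 > 0 → [-0.75, -0.625]

[-0.75, -0.625]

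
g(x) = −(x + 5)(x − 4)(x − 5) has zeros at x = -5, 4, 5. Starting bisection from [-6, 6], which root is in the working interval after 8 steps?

-5

x = 0 gives g = -100, negative; keep [-6, 0]
x = -3 gives g = -112, negative; keep [-6, -3]
x = -4.5 gives g = -40.375, negative; keep [-6, -4.5]
x = -5.25 gives g = 23.7031, positive; keep [-5.25, -4.5]
x = -4.875 gives g = -10.9551, negative; keep [-5.25, -4.875]
x = -5.0625 gives g = 5.6995, positive; keep [-5.0625, -4.875]
x = -4.96875 gives g = -2.794, negative; keep [-5.0625, -4.96875]
x = -5.015625 gives g = 1.4109, positive; keep [-5.015625, -4.96875]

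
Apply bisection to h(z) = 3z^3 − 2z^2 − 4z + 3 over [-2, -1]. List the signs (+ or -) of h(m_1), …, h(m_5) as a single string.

z = -1.5 gives h = -5.625, negative; keep [-1.5, -1]
z = -1.25 gives h = -0.984375, negative; keep [-1.25, -1]
z = -1.125 gives h = 0.697266, positive; keep [-1.25, -1.125]
z = -1.1875 gives h = -0.094, negative; keep [-1.1875, -1.125]
z = -1.15625 gives h = 0.3138, positive; keep [-1.1875, -1.15625]

--+-+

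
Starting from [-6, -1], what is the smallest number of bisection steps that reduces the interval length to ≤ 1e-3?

13

Width after n steps is 5/2^n. Need 2^n ≥ 5/1e-3 = 5000.
2^12 = 4096 < 5000 ≤ 2^13 = 8192, so n = 13.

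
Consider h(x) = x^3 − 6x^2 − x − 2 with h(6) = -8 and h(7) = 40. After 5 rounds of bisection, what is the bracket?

h(6.5) = 12.625 > 0, so the root lies in [6, 6.5]
h(6.25) = 1.515625 > 0, so the root lies in [6, 6.25]
h(6.125) = -3.435547 < 0, so the root lies in [6.125, 6.25]
h(6.1875) = -1.009 < 0, so the root lies in [6.1875, 6.25]
h(6.21875) = 0.2409 > 0, so the root lies in [6.1875, 6.21875]

[6.1875, 6.21875]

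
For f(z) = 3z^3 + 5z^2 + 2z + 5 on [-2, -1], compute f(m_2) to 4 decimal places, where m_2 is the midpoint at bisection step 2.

0.7344

f(-1.5) = 3.125 > 0, so the root lies in [-2, -1.5]
f(-1.75) = 0.734375 > 0, so the root lies in [-2, -1.75]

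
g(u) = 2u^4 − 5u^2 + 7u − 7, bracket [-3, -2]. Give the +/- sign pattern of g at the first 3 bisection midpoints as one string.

++-

u = -2.5 gives g = 22.375, positive; keep [-2.5, -2]
u = -2.25 gives g = 3.195312, positive; keep [-2.25, -2]
u = -2.125 gives g = -3.671387, negative; keep [-2.25, -2.125]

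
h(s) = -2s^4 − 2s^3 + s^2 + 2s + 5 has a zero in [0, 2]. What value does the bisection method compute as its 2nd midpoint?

h(1) = 4 > 0, so the root lies in [1, 2]
h(1.5) = -6.625 < 0, so the root lies in [1, 1.5]

1.5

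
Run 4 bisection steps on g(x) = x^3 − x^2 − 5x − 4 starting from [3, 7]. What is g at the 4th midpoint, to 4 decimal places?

3.5156

x = 5 gives g = 71, positive; keep [3, 5]
x = 4 gives g = 24, positive; keep [3, 4]
x = 3.5 gives g = 9.125, positive; keep [3, 3.5]
x = 3.25 gives g = 3.5156, positive; keep [3, 3.25]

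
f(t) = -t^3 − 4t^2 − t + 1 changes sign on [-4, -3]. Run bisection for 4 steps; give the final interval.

[-3.6875, -3.625]

m = -3.5, f(m) = -1.625 (−); new bracket [-4, -3.5]
m = -3.75, f(m) = 1.234375 (+); new bracket [-3.75, -3.5]
m = -3.625, f(m) = -0.302734 (−); new bracket [-3.75, -3.625]
m = -3.6875, f(m) = 0.4382 (+); new bracket [-3.6875, -3.625]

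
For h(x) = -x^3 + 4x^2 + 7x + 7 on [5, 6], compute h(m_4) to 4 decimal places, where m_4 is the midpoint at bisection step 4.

-2.4084

h(5.5) = 0.125 > 0, so the root lies in [5.5, 6]
h(5.75) = -10.609375 < 0, so the root lies in [5.5, 5.75]
h(5.625) = -5.041016 < 0, so the root lies in [5.5, 5.625]
h(5.5625) = -2.4084 < 0, so the root lies in [5.5, 5.5625]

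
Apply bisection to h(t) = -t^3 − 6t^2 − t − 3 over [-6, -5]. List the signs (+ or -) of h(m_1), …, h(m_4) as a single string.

---+

t = -5.5 gives h = -12.625, negative; keep [-6, -5.5]
t = -5.75 gives h = -5.515625, negative; keep [-6, -5.75]
t = -5.875 gives h = -1.439453, negative; keep [-6, -5.875]
t = -5.9375 gives h = 0.7341, positive; keep [-5.9375, -5.875]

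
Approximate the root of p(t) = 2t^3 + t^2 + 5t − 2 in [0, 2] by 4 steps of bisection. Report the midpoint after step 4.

0.375

midpoint 1: p = 6 > 0 → [0, 1]
midpoint 0.5: p = 1 > 0 → [0, 0.5]
midpoint 0.25: p = -0.65625 < 0 → [0.25, 0.5]
midpoint 0.375: p = 0.1211 > 0 → [0.25, 0.375]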